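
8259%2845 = 2569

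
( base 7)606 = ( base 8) 454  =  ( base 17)10b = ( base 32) 9C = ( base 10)300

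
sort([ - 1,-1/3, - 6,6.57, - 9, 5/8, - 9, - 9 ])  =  [ -9, - 9, - 9, - 6, - 1, - 1/3, 5/8, 6.57]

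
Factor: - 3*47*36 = -2^2*3^3*47^1 = -  5076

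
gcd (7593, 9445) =1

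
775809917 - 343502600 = 432307317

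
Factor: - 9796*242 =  - 2^3*11^2 * 31^1*79^1 = - 2370632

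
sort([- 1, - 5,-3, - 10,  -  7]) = [ - 10, - 7, - 5,-3, - 1]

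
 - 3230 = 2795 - 6025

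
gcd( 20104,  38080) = 56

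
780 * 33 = 25740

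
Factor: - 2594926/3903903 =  - 2^1 * 3^( - 3 )*191^1*6793^1*144589^(-1) 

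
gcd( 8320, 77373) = 1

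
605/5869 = 605/5869 = 0.10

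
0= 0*4406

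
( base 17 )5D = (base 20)4i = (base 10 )98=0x62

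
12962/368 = 35 + 41/184=35.22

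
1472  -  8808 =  -7336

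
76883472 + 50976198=127859670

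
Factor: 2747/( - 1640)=-2^ ( - 3)*5^( - 1 ) * 67^1 =- 67/40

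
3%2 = 1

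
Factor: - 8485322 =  - 2^1*4242661^1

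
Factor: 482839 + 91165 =574004=2^2*143501^1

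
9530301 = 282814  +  9247487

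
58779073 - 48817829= 9961244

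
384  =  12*32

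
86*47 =4042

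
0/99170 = 0 = 0.00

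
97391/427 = 228 + 5/61 =228.08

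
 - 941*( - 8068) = 7591988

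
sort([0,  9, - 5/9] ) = [ - 5/9,  0,9]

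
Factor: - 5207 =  - 41^1*127^1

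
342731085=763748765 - 421017680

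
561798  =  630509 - 68711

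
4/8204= 1/2051 = 0.00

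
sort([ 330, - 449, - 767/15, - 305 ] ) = [ - 449, - 305, - 767/15 , 330]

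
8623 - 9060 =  - 437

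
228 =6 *38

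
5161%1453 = 802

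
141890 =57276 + 84614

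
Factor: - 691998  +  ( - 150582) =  - 2^2*3^2*5^1*31^1*151^1  =  - 842580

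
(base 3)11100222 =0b110001110001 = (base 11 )2436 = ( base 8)6161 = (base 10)3185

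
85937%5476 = 3797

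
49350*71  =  3503850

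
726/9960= 121/1660  =  0.07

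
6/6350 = 3/3175 = 0.00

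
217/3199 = 31/457 = 0.07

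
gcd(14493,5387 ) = 1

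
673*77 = 51821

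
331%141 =49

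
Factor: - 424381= -347^1 * 1223^1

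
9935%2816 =1487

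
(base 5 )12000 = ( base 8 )1553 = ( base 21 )1KE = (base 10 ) 875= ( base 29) 115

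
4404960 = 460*9576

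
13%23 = 13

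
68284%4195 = 1164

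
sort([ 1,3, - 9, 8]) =[ - 9, 1 , 3,8]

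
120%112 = 8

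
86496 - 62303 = 24193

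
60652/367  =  60652/367 = 165.26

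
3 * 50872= 152616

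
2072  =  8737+- 6665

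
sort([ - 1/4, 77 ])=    [ - 1/4,77 ] 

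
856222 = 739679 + 116543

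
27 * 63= 1701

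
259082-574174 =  - 315092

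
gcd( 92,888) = 4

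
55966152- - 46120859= 102087011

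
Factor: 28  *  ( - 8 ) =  - 2^5*7^1 = - 224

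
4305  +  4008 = 8313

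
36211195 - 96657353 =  - 60446158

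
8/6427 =8/6427 =0.00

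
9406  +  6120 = 15526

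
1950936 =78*25012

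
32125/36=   892 + 13/36 = 892.36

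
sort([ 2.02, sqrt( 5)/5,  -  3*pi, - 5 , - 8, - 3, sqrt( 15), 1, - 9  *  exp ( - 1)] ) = [ - 3*pi,- 8,-5,  -  9 *exp( - 1), - 3,sqrt( 5 ) /5,1,2.02,  sqrt( 15)] 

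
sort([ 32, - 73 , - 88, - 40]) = [ - 88,-73,- 40, 32 ] 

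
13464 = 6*2244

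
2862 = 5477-2615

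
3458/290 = 1729/145 = 11.92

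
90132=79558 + 10574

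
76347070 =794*96155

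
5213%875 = 838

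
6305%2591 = 1123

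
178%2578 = 178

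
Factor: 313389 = 3^4*53^1* 73^1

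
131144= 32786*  4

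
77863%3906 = 3649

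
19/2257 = 19/2257 =0.01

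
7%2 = 1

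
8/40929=8/40929=0.00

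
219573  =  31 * 7083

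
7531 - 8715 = - 1184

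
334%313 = 21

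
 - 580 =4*( - 145 ) 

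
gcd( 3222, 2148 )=1074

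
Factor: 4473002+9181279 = 3^1*17^1 *79^1*3389^1 =13654281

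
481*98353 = 47307793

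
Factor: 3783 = 3^1*13^1*97^1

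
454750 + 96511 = 551261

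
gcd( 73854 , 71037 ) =9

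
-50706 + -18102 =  - 68808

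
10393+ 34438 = 44831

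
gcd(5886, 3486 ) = 6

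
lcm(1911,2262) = 110838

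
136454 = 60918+75536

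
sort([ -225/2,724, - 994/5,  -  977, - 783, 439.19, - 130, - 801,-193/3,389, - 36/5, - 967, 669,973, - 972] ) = [ - 977, - 972, - 967,-801, - 783,-994/5, - 130, - 225/2,-193/3, - 36/5,389 , 439.19, 669,724, 973]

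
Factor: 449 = 449^1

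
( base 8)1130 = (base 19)1CB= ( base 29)kk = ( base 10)600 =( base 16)258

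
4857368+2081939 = 6939307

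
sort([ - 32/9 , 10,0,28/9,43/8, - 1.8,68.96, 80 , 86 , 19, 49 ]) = [ - 32/9 ,- 1.8,0, 28/9, 43/8,10,19,49,68.96 , 80, 86]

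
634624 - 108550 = 526074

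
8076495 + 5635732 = 13712227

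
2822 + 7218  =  10040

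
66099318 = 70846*933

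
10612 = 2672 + 7940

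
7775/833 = 9 + 278/833= 9.33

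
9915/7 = 1416 + 3/7 = 1416.43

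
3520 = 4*880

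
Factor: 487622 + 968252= 1455874 = 2^1*7^1 * 103991^1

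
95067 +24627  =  119694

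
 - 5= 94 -99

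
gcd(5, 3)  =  1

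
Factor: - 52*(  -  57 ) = 2^2*3^1 * 13^1 *19^1 = 2964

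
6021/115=52 + 41/115 = 52.36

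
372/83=4 + 40/83 = 4.48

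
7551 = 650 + 6901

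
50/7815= 10/1563 = 0.01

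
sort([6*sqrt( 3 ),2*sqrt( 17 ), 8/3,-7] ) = [ - 7, 8/3, 2*sqrt( 17),  6*sqrt (3)]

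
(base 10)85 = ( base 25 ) 3a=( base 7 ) 151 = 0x55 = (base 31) 2n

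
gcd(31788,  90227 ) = 1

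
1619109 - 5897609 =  - 4278500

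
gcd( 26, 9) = 1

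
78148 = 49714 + 28434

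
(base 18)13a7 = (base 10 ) 6991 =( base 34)61l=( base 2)1101101001111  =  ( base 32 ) 6QF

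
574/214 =287/107 = 2.68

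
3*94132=282396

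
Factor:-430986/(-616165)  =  2^1 * 3^1*5^( - 1)*11^( - 1 )*17^( - 1 )*109^1 = 654/935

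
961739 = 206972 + 754767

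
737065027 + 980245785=1717310812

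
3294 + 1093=4387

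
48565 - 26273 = 22292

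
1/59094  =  1/59094=   0.00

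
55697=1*55697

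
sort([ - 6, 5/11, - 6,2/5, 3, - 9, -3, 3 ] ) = [ - 9,-6, - 6, - 3, 2/5, 5/11, 3,3]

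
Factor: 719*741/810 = 2^(  -  1) * 3^( - 3) * 5^ ( - 1) * 13^1 * 19^1*719^1 = 177593/270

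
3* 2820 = 8460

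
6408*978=6267024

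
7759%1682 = 1031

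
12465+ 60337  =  72802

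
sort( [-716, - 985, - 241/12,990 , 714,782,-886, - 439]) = [ - 985, - 886,-716,  -  439, - 241/12,714,  782,990] 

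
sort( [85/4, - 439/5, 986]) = [ - 439/5,  85/4, 986] 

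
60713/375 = 60713/375 = 161.90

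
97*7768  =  753496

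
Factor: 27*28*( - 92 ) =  - 69552 = - 2^4*3^3*7^1*23^1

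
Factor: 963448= 2^3*120431^1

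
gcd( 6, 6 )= 6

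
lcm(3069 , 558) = 6138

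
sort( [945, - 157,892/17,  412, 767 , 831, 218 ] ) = [ - 157, 892/17,218, 412, 767, 831,  945]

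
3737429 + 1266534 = 5003963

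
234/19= 234/19= 12.32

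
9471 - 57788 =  - 48317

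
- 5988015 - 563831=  - 6551846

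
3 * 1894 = 5682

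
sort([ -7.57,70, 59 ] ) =[ - 7.57, 59,70 ] 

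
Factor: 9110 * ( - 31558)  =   - 2^2 * 5^1*31^1*509^1*911^1 = - 287493380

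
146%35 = 6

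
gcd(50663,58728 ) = 1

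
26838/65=26838/65 = 412.89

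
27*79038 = 2134026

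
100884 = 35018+65866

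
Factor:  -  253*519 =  - 3^1*11^1 *23^1 * 173^1 = - 131307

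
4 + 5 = 9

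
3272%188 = 76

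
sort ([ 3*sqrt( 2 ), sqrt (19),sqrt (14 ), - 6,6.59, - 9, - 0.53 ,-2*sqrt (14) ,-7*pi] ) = [ - 7*pi, - 9 , - 2 * sqrt(14 ), - 6,-0.53,sqrt (14),3 * sqrt (2 ), sqrt (19 ),6.59]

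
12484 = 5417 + 7067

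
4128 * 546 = 2253888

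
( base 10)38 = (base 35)13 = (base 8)46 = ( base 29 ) 19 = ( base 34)14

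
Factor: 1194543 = 3^2*7^1*67^1*283^1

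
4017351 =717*5603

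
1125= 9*125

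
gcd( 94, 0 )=94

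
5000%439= 171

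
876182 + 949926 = 1826108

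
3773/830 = 4 + 453/830 = 4.55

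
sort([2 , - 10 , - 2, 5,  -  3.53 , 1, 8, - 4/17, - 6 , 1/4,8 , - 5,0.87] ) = [ - 10, - 6, - 5,-3.53 , - 2,-4/17, 1/4,  0.87 , 1,2,5, 8,8]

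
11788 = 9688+2100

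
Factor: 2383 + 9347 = 11730=2^1*3^1*5^1*17^1*23^1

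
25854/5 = 5170 + 4/5   =  5170.80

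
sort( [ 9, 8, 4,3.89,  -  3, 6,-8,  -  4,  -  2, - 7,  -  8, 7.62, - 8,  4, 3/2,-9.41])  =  [ - 9.41,  -  8,-8, -8, -7,-4, - 3, - 2,3/2, 3.89, 4, 4, 6, 7.62,8,9 ]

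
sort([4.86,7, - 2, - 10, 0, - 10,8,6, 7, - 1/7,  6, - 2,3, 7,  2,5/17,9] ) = [ - 10,  -  10 , - 2, - 2, - 1/7,0, 5/17,2,3,4.86,6, 6, 7, 7,  7,8 , 9] 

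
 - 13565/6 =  - 13565/6 =- 2260.83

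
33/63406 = 33/63406 = 0.00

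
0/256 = 0 = 0.00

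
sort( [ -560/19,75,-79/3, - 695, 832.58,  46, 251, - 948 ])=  [ - 948, - 695, - 560/19, - 79/3,46,  75, 251,832.58]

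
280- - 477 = 757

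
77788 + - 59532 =18256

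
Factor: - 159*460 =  - 73140 =- 2^2*3^1*5^1 * 23^1*53^1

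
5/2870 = 1/574  =  0.00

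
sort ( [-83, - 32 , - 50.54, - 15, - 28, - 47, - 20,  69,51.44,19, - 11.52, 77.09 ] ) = [- 83, - 50.54,-47, - 32, - 28, - 20, - 15, - 11.52 , 19, 51.44,69,  77.09 ] 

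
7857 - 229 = 7628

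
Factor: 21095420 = 2^2*5^1*149^1  *7079^1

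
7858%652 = 34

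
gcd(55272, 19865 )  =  1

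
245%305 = 245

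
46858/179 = 46858/179 = 261.78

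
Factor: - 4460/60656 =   -  2^( - 2 ) *5^1 * 17^(-1) = -5/68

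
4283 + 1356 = 5639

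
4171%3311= 860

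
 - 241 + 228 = -13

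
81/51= 1+10/17  =  1.59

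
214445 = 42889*5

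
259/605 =259/605 = 0.43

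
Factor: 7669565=5^1 *641^1 * 2393^1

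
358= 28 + 330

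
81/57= 1 + 8/19 = 1.42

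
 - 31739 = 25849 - 57588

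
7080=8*885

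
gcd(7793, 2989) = 1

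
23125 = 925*25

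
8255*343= 2831465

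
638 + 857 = 1495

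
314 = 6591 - 6277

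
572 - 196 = 376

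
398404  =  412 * 967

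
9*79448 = 715032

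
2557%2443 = 114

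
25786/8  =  3223 + 1/4 = 3223.25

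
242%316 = 242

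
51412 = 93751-42339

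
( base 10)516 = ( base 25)KG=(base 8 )1004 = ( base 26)jm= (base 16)204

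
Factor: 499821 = 3^1*7^1*23801^1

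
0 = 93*0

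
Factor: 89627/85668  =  2^(  -  2)*3^( - 1)*11^(-2) * 59^( - 1)*89627^1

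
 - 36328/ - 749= 36328/749 = 48.50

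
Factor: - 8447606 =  - 2^1*17^1 * 367^1*677^1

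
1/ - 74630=-1 + 74629/74630 =- 0.00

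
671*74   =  49654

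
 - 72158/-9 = 72158/9= 8017.56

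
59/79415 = 59/79415 = 0.00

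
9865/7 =9865/7 = 1409.29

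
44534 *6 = 267204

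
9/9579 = 3/3193 =0.00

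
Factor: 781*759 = 3^1*11^2*23^1*71^1=592779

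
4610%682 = 518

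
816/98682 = 136/16447 = 0.01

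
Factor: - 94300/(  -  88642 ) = 50/47=2^1* 5^2*47^( - 1)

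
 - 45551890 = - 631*72190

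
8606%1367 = 404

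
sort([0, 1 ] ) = [0 , 1]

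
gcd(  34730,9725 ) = 5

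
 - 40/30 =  - 2 + 2/3= -1.33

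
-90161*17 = - 1532737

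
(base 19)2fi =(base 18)32h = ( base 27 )1AQ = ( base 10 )1025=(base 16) 401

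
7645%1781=521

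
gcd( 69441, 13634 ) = 1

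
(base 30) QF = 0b1100011011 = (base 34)nd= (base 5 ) 11140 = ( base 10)795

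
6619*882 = 5837958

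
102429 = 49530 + 52899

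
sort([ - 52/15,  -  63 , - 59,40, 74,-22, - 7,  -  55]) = [-63, - 59,  -  55,-22,  -  7,  -  52/15,40, 74]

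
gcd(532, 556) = 4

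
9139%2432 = 1843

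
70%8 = 6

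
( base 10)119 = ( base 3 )11102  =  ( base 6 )315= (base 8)167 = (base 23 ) 54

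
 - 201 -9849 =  - 10050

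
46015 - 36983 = 9032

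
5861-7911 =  - 2050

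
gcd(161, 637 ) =7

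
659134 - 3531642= - 2872508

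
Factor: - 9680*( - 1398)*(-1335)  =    -  18066074400 = - 2^5*3^2*5^2* 11^2*89^1*233^1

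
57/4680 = 19/1560  =  0.01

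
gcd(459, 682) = 1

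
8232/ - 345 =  - 24 + 16/115 = - 23.86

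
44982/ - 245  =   - 918/5 = - 183.60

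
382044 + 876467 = 1258511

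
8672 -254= 8418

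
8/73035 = 8/73035 = 0.00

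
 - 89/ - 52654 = 89/52654 = 0.00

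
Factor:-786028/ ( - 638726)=2^1*11^(-1)*37^1*47^1 * 113^1 *29033^(  -  1 ) = 393014/319363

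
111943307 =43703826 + 68239481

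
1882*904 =1701328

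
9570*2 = 19140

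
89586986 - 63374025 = 26212961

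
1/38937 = 1/38937 = 0.00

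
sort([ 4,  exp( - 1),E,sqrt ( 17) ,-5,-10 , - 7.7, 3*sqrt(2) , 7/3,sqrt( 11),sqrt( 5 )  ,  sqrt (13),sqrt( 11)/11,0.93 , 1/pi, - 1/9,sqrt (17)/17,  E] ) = [ - 10, - 7.7, - 5,-1/9,sqrt( 17 )/17, sqrt( 11) /11,1/pi, exp(-1 ),0.93,sqrt (5 ), 7/3, E, E, sqrt(11), sqrt( 13),4,sqrt(17 ),3*sqrt ( 2 )] 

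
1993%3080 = 1993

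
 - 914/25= - 914/25 = -36.56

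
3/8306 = 3/8306 = 0.00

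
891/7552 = 891/7552 = 0.12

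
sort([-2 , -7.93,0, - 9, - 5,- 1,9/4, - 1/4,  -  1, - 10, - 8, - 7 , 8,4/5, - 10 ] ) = [ - 10, - 10, - 9,  -  8 , - 7.93, - 7,-5, - 2,-1 , - 1, - 1/4, 0 , 4/5, 9/4, 8 ] 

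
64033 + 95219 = 159252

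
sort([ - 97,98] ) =[ - 97, 98 ] 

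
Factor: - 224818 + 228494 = 3676 = 2^2*919^1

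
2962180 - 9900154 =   -  6937974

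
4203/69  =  60+21/23  =  60.91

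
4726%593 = 575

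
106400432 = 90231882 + 16168550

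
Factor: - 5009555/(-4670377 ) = 5^1*1001911^1*4670377^(-1) 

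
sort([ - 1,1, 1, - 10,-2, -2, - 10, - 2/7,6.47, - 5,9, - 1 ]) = [ - 10, - 10, - 5, - 2, - 2, - 1,-1, - 2/7,1, 1 , 6.47,9]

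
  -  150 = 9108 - 9258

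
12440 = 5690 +6750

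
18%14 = 4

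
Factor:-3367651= -7^1*481093^1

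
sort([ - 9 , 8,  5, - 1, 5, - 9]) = [-9, - 9, - 1,5,5, 8]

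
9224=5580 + 3644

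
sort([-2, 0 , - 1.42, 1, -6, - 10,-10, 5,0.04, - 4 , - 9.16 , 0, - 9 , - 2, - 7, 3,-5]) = [ - 10, - 10, - 9.16, - 9, -7, - 6 ,  -  5 , - 4, - 2, - 2 , - 1.42 , 0,0,0.04 , 1, 3,5]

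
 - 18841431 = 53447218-72288649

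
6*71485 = 428910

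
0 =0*65059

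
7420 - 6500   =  920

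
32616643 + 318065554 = 350682197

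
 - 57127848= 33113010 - 90240858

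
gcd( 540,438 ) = 6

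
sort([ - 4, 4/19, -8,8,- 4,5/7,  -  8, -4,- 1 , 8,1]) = [ - 8,-8,-4, -4, - 4, - 1,4/19,5/7,1, 8,8] 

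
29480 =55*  536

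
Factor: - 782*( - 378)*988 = 292048848  =  2^4*3^3*7^1 * 13^1*17^1*19^1*23^1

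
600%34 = 22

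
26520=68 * 390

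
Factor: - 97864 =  - 2^3*13^1 * 941^1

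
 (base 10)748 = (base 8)1354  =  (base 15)34D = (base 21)1ed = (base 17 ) 2a0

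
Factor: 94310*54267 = 5117920770 = 2^1 * 3^1* 5^1*9431^1*18089^1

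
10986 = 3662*3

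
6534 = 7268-734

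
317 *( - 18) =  -5706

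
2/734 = 1/367 = 0.00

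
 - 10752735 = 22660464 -33413199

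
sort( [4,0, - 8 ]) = [ - 8,0, 4] 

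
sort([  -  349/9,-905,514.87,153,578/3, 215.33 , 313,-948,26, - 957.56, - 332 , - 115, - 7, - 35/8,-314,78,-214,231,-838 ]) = [ - 957.56, - 948,-905,- 838,-332, - 314,-214, - 115,-349/9,-7,-35/8, 26, 78,153, 578/3, 215.33, 231,313, 514.87]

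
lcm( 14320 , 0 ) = 0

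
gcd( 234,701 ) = 1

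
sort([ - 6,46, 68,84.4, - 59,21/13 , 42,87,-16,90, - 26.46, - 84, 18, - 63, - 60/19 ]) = [ -84 , - 63, - 59, -26.46,  -  16, - 6, - 60/19,21/13,18, 42,46, 68,84.4,87,90]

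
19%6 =1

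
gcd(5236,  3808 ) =476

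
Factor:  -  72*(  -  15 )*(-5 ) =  - 5400 = - 2^3*3^3*5^2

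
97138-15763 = 81375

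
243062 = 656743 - 413681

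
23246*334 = 7764164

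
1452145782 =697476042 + 754669740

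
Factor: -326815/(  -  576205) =7^(  -  1 )*101^(  -  1 )*401^1  =  401/707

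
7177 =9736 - 2559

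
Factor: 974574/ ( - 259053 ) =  -324858/86351 = - 2^1*3^1*29^1 * 1867^1*86351^( - 1 ) 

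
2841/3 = 947=947.00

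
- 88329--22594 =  - 65735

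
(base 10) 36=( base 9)40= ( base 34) 12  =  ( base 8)44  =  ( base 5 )121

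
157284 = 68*2313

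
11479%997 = 512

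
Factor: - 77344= -2^5*2417^1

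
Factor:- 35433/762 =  - 93/2 = - 2^( - 1 )*3^1 * 31^1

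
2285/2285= 1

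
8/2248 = 1/281 = 0.00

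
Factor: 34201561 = 83^1*412067^1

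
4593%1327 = 612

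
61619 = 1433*43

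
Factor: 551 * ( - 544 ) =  - 299744= - 2^5*17^1*19^1*29^1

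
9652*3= 28956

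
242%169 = 73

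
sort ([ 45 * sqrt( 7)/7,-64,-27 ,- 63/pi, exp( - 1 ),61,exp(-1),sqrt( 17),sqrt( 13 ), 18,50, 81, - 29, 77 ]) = [ - 64, - 29, - 27,- 63/pi,exp(-1),exp( - 1 ),sqrt( 13 ),sqrt( 17), 45*sqrt (7)/7, 18, 50,  61, 77,81]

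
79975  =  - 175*( - 457)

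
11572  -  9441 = 2131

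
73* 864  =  63072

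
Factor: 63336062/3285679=2^1  *41^1*772391^1 * 3285679^( - 1 ) 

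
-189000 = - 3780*50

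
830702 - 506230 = 324472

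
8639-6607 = 2032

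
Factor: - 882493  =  -19^1*46447^1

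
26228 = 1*26228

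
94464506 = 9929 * 9514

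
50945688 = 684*74482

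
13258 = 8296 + 4962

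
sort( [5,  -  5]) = [-5, 5]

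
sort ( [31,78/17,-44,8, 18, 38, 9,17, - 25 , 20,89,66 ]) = [ - 44,-25,78/17, 8, 9,17, 18,20,31,38,66,89] 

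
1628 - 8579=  - 6951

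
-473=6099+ -6572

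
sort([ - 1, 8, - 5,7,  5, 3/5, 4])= [ - 5,  -  1,3/5, 4,  5,7, 8 ] 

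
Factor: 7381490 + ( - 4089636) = 3291854=2^1*1645927^1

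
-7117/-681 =7117/681 = 10.45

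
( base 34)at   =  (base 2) 101110001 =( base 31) bs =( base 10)369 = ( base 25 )EJ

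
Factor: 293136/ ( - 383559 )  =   - 2^4*11^( - 1) * 31^1* 59^ ( - 1)=   -  496/649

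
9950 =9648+302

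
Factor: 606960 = 2^4*3^3*5^1*281^1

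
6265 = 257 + 6008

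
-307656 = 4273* (-72)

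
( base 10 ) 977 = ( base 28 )16P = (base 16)3D1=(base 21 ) 24B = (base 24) 1GH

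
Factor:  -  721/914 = - 2^( -1 )*7^1*103^1*457^(  -  1)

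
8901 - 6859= 2042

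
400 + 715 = 1115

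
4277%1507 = 1263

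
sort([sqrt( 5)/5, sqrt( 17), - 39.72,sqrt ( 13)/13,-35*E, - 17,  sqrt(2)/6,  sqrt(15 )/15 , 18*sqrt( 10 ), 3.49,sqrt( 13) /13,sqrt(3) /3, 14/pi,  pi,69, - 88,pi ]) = [ - 35*E,-88, - 39.72, - 17,sqrt( 2) /6,sqrt(15 )/15, sqrt(13) /13 , sqrt( 13 ) /13,sqrt( 5)/5,sqrt(3 ) /3,pi, pi,3.49, sqrt(17),14/pi,18*sqrt (10),69]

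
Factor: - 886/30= - 3^(  -  1 )*5^( - 1 )*443^1 = - 443/15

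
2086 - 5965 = -3879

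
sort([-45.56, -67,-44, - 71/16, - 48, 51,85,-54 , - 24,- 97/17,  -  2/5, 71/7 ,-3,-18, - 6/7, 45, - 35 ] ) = [ - 67, - 54,-48, - 45.56, - 44, - 35, - 24, -18,  -  97/17,- 71/16,-3, - 6/7,-2/5,  71/7,45, 51,85] 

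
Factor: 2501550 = 2^1*3^3*5^2*17^1*109^1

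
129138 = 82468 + 46670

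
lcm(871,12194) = 12194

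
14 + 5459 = 5473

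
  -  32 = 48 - 80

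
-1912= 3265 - 5177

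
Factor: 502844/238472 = 2^( - 1)*13^(-1) * 2293^( - 1)*125711^1 = 125711/59618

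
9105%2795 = 720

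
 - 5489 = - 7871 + 2382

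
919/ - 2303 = -919/2303= - 0.40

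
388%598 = 388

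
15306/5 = 15306/5 = 3061.20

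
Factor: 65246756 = 2^2*16311689^1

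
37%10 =7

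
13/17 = 13/17 = 0.76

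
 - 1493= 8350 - 9843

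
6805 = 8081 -1276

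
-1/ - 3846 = 1/3846 = 0.00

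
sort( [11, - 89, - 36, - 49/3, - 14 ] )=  [ - 89, - 36,-49/3, - 14,11 ]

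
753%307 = 139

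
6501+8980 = 15481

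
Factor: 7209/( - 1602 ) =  - 2^ (  -  1 ) * 3^2 = - 9/2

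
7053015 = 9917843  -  2864828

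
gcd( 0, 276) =276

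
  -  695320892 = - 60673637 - 634647255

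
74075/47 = 1576  +  3/47= 1576.06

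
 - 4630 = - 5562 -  - 932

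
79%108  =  79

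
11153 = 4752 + 6401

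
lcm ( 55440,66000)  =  1386000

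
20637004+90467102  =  111104106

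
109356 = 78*1402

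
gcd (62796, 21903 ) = 3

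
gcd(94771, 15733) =1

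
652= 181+471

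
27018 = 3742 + 23276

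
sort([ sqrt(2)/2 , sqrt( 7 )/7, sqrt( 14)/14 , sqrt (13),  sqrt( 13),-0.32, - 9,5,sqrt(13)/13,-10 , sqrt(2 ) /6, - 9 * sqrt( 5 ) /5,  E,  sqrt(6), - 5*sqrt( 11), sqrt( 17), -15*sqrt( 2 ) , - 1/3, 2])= [ - 15*sqrt( 2), - 5*sqrt( 11),-10, - 9,- 9*sqrt( 5 )/5,-1/3, - 0.32 , sqrt(2 ) /6,sqrt( 14)/14, sqrt( 13 ) /13,sqrt(7 )/7,sqrt(2)/2, 2, sqrt ( 6), E , sqrt( 13),  sqrt(13 ), sqrt(17),  5 ] 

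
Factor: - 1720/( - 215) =2^3 = 8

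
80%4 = 0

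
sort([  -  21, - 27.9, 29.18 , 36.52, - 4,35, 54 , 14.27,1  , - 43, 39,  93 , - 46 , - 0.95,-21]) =[ - 46, - 43, - 27.9, - 21 , - 21 , - 4, - 0.95,1 , 14.27, 29.18, 35,36.52,39,54 , 93 ] 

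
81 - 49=32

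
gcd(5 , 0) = 5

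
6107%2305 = 1497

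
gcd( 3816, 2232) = 72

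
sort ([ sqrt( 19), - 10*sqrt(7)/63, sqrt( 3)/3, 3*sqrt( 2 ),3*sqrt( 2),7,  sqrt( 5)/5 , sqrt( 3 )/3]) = [ - 10 * sqrt( 7 ) /63, sqrt( 5 )/5,sqrt( 3 ) /3,sqrt(3 ) /3  ,  3*sqrt( 2 ) , 3*sqrt(2 ),sqrt( 19 ),7 ]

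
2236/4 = 559 = 559.00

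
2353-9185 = -6832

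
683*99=67617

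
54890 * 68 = 3732520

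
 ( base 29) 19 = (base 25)1d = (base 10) 38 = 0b100110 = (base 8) 46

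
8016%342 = 150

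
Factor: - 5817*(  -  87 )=506079 = 3^2*7^1*29^1*277^1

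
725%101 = 18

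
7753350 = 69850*111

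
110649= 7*15807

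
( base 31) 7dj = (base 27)9LL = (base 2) 1101111101101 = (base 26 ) aep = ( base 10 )7149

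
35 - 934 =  - 899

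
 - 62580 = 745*(-84 ) 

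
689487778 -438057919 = 251429859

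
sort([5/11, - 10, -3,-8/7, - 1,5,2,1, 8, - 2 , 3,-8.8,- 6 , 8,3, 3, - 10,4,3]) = [ - 10 , - 10, - 8.8, - 6,  -  3,-2, - 8/7, - 1,5/11,1, 2, 3, 3,3, 3, 4,5, 8 , 8]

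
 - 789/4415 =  - 1 + 3626/4415 = - 0.18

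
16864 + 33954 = 50818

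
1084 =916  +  168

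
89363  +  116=89479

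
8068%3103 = 1862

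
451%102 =43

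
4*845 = 3380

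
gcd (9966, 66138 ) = 906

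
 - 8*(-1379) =11032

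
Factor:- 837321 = -3^1*79^1*3533^1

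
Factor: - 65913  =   - 3^1*127^1*  173^1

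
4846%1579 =109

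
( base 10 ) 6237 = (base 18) 1149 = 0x185d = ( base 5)144422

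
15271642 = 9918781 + 5352861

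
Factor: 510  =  2^1*3^1*5^1*17^1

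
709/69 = 10 + 19/69 = 10.28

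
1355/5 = 271  =  271.00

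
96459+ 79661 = 176120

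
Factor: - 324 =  - 2^2*3^4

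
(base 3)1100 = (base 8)44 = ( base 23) 1d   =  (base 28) 18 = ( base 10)36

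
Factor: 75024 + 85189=131^1*1223^1 = 160213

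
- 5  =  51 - 56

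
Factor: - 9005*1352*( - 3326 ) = 40493251760 = 2^4*5^1*13^2 * 1663^1*1801^1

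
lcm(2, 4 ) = 4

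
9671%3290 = 3091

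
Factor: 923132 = 2^2*7^1*32969^1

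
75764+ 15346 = 91110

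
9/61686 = 1/6854 = 0.00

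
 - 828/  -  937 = 828/937 = 0.88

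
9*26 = 234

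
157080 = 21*7480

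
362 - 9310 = - 8948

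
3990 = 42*95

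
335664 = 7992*42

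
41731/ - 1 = - 41731/1 = - 41731.00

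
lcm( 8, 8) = 8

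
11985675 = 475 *25233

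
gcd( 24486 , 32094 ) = 6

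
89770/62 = 1447 + 28/31 = 1447.90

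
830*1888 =1567040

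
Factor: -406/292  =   - 203/146  =  - 2^ (- 1)*7^1*29^1*73^ (-1 ) 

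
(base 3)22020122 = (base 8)13573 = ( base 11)4575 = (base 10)6011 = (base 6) 43455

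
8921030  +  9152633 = 18073663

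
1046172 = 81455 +964717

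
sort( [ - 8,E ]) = [ - 8, E]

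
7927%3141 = 1645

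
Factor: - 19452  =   - 2^2*3^1* 1621^1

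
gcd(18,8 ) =2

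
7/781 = 7/781 = 0.01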